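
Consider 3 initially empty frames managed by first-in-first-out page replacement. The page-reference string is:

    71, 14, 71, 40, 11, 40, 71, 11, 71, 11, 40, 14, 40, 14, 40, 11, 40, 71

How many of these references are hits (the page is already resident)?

9

71: miss, frames {71}
14: miss, frames {71,14}
71: hit
40: miss, frames {71,14,40}
11: miss, evict 71, frames {14,40,11}
40: hit
71: miss, evict 14, frames {40,11,71}
11: hit
71: hit
11: hit
40: hit
14: miss, evict 40, frames {11,71,14}
40: miss, evict 11, frames {71,14,40}
14: hit
40: hit
11: miss, evict 71, frames {14,40,11}
40: hit
71: miss, evict 14, frames {40,11,71}
Hits: 9.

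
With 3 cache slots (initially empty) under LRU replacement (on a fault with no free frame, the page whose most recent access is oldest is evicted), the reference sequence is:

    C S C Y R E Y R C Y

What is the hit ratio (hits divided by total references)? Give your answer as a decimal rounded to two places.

0.40

C → fault, frames (C)
S → fault, frames (C S)
C → hit
Y → fault, frames (S C Y)
R → fault, evict S, frames (C Y R)
E → fault, evict C, frames (Y R E)
Y → hit
R → hit
C → fault, evict E, frames (Y R C)
Y → hit
Hits: 4 of 10 references → 4/10 = 0.4000.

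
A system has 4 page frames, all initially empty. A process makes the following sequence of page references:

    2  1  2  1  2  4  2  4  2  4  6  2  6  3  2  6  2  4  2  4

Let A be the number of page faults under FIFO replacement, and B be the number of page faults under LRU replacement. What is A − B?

Under FIFO: F F . . . F . . . . F . . F F . . . . . → 6 faults.
Under LRU: F F . . . F . . . . F . . F . . . . . . → 5 faults.
A − B = 6 − 5 = 1.

1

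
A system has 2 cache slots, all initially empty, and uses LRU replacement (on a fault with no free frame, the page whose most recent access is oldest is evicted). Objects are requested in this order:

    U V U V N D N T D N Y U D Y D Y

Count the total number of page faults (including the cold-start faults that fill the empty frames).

U → miss, frames {U}
V → miss, frames {U,V}
U → hit
V → hit
N → miss, evict U, frames {V,N}
D → miss, evict V, frames {N,D}
N → hit
T → miss, evict D, frames {N,T}
D → miss, evict N, frames {T,D}
N → miss, evict T, frames {D,N}
Y → miss, evict D, frames {N,Y}
U → miss, evict N, frames {Y,U}
D → miss, evict Y, frames {U,D}
Y → miss, evict U, frames {D,Y}
D → hit
Y → hit
Page faults: 11.

11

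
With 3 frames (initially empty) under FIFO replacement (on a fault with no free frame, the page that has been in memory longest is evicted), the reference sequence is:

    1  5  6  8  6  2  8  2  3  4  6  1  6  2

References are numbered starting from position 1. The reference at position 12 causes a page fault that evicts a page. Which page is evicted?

pos 1: 1 -> miss, frames {1}
pos 2: 5 -> miss, frames {1,5}
pos 3: 6 -> miss, frames {1,5,6}
pos 4: 8 -> miss, evict 1, frames {5,6,8}
pos 5: 6 -> hit
pos 6: 2 -> miss, evict 5, frames {6,8,2}
pos 7: 8 -> hit
pos 8: 2 -> hit
pos 9: 3 -> miss, evict 6, frames {8,2,3}
pos 10: 4 -> miss, evict 8, frames {2,3,4}
pos 11: 6 -> miss, evict 2, frames {3,4,6}
pos 12: 1 -> miss, evict 3, frames {4,6,1}
At position 12, page 3 is evicted.

3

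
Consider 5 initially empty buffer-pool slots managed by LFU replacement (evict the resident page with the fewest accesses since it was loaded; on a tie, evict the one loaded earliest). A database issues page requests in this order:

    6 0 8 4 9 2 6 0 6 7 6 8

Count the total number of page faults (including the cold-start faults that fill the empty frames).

10

6 -> fault, frames {6}
0 -> fault, frames {6,0}
8 -> fault, frames {6,0,8}
4 -> fault, frames {6,0,8,4}
9 -> fault, frames {6,0,8,4,9}
2 -> fault, evict 6, frames {0,8,4,9,2}
6 -> fault, evict 0, frames {8,4,9,2,6}
0 -> fault, evict 8, frames {4,9,2,6,0}
6 -> hit
7 -> fault, evict 4, frames {9,2,6,0,7}
6 -> hit
8 -> fault, evict 9, frames {2,6,0,7,8}
Page faults: 10.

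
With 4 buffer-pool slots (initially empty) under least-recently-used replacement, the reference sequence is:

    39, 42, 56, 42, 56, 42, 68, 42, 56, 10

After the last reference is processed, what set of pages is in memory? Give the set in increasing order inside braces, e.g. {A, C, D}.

{10, 42, 56, 68}

39: miss, frames (39)
42: miss, frames (39 42)
56: miss, frames (39 42 56)
42: hit
56: hit
42: hit
68: miss, frames (39 56 42 68)
42: hit
56: hit
10: miss, evict 39, frames (68 42 56 10)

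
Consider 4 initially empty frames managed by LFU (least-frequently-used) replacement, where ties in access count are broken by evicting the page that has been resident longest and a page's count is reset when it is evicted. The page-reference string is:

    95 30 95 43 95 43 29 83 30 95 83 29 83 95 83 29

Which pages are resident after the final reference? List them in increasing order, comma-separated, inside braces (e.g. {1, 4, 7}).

{29, 43, 83, 95}

95 -> fault, frames [95]
30 -> fault, frames [95, 30]
95 -> hit
43 -> fault, frames [95, 30, 43]
95 -> hit
43 -> hit
29 -> fault, frames [95, 30, 43, 29]
83 -> fault, evict 30, frames [95, 43, 29, 83]
30 -> fault, evict 29, frames [95, 43, 83, 30]
95 -> hit
83 -> hit
29 -> fault, evict 30, frames [95, 43, 83, 29]
83 -> hit
95 -> hit
83 -> hit
29 -> hit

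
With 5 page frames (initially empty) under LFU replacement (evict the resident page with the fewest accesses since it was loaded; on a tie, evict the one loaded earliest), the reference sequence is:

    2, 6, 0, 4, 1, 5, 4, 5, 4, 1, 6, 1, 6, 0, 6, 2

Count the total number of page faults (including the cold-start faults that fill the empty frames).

7

2 -> miss, frames (2)
6 -> miss, frames (2 6)
0 -> miss, frames (2 6 0)
4 -> miss, frames (2 6 0 4)
1 -> miss, frames (2 6 0 4 1)
5 -> miss, evict 2, frames (6 0 4 1 5)
4 -> hit
5 -> hit
4 -> hit
1 -> hit
6 -> hit
1 -> hit
6 -> hit
0 -> hit
6 -> hit
2 -> miss, evict 0, frames (6 4 1 5 2)
Page faults: 7.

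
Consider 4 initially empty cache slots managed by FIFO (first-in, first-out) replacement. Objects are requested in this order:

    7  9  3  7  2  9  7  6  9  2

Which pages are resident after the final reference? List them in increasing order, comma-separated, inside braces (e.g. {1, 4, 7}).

7 → fault, frames {7}
9 → fault, frames {7,9}
3 → fault, frames {7,9,3}
7 → hit
2 → fault, frames {7,9,3,2}
9 → hit
7 → hit
6 → fault, evict 7, frames {9,3,2,6}
9 → hit
2 → hit

{2, 3, 6, 9}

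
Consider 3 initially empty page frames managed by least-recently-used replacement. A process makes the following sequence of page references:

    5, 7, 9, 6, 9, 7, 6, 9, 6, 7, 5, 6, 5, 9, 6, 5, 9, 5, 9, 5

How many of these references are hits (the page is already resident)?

14

5 -> miss, frames {5}
7 -> miss, frames {5,7}
9 -> miss, frames {5,7,9}
6 -> miss, evict 5, frames {7,9,6}
9 -> hit
7 -> hit
6 -> hit
9 -> hit
6 -> hit
7 -> hit
5 -> miss, evict 9, frames {6,7,5}
6 -> hit
5 -> hit
9 -> miss, evict 7, frames {6,5,9}
6 -> hit
5 -> hit
9 -> hit
5 -> hit
9 -> hit
5 -> hit
Hits: 14.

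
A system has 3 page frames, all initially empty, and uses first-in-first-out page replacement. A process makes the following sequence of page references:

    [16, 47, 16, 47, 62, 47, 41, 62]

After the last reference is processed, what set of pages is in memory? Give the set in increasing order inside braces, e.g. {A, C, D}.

16 -> miss, frames (16)
47 -> miss, frames (16 47)
16 -> hit
47 -> hit
62 -> miss, frames (16 47 62)
47 -> hit
41 -> miss, evict 16, frames (47 62 41)
62 -> hit

{41, 47, 62}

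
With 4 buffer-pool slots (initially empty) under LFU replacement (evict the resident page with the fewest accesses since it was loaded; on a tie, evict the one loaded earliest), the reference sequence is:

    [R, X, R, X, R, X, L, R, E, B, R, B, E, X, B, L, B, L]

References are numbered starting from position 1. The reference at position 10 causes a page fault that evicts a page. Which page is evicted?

pos 1: R → fault, frames (R)
pos 2: X → fault, frames (R X)
pos 3: R → hit
pos 4: X → hit
pos 5: R → hit
pos 6: X → hit
pos 7: L → fault, frames (R X L)
pos 8: R → hit
pos 9: E → fault, frames (R X L E)
pos 10: B → fault, evict L, frames (R X E B)
At position 10, page L is evicted.

L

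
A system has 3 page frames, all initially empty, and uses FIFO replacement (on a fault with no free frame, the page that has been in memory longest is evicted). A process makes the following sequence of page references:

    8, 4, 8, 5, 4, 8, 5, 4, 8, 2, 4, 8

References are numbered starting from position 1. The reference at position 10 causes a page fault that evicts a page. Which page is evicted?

pos 1: 8 → miss, frames {8}
pos 2: 4 → miss, frames {8,4}
pos 3: 8 → hit
pos 4: 5 → miss, frames {8,4,5}
pos 5: 4 → hit
pos 6: 8 → hit
pos 7: 5 → hit
pos 8: 4 → hit
pos 9: 8 → hit
pos 10: 2 → miss, evict 8, frames {4,5,2}
At position 10, page 8 is evicted.

8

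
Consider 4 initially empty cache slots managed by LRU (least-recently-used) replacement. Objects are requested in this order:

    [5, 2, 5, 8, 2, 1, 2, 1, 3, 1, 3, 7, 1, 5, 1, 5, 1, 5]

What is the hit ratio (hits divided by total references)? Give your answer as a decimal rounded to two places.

5 -> miss, frames (5)
2 -> miss, frames (5 2)
5 -> hit
8 -> miss, frames (2 5 8)
2 -> hit
1 -> miss, frames (5 8 2 1)
2 -> hit
1 -> hit
3 -> miss, evict 5, frames (8 2 1 3)
1 -> hit
3 -> hit
7 -> miss, evict 8, frames (2 1 3 7)
1 -> hit
5 -> miss, evict 2, frames (3 7 1 5)
1 -> hit
5 -> hit
1 -> hit
5 -> hit
Hits: 11 of 18 references → 11/18 = 0.6111.

0.61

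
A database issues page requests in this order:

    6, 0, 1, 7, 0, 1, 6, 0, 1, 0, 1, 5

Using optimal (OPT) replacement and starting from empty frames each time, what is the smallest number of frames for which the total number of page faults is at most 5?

4

f=1: 12 faults
f=2: 8 faults
f=3: 6 faults
f=4: 5 faults
f=5: 5 faults
Smallest f with faults ≤ 5 is 4.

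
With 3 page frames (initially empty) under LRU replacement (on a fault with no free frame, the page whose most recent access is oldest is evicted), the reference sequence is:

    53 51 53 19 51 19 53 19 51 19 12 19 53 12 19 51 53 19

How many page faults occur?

7

53 -> fault, frames [53]
51 -> fault, frames [53, 51]
53 -> hit
19 -> fault, frames [51, 53, 19]
51 -> hit
19 -> hit
53 -> hit
19 -> hit
51 -> hit
19 -> hit
12 -> fault, evict 53, frames [51, 19, 12]
19 -> hit
53 -> fault, evict 51, frames [12, 19, 53]
12 -> hit
19 -> hit
51 -> fault, evict 53, frames [12, 19, 51]
53 -> fault, evict 12, frames [19, 51, 53]
19 -> hit
Page faults: 7.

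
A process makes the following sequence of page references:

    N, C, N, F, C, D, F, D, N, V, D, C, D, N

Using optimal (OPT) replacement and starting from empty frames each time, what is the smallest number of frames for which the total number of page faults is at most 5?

f=1: 14 faults
f=2: 8 faults
f=3: 6 faults
f=4: 5 faults
f=5: 5 faults
Smallest f with faults ≤ 5 is 4.

4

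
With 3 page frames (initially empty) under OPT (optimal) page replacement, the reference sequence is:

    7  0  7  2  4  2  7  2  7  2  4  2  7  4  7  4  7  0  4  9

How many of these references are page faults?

7: fault, frames [7]
0: fault, frames [7, 0]
7: hit
2: fault, frames [7, 0, 2]
4: fault, evict 0, frames [7, 2, 4]
2: hit
7: hit
2: hit
7: hit
2: hit
4: hit
2: hit
7: hit
4: hit
7: hit
4: hit
7: hit
0: fault, evict 2, frames [7, 4, 0]
4: hit
9: fault, evict 0, frames [7, 4, 9]
Page faults: 6.

6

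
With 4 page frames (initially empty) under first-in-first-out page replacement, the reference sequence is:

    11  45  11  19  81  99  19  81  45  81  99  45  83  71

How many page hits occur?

7

11: miss, frames (11)
45: miss, frames (11 45)
11: hit
19: miss, frames (11 45 19)
81: miss, frames (11 45 19 81)
99: miss, evict 11, frames (45 19 81 99)
19: hit
81: hit
45: hit
81: hit
99: hit
45: hit
83: miss, evict 45, frames (19 81 99 83)
71: miss, evict 19, frames (81 99 83 71)
Hits: 7.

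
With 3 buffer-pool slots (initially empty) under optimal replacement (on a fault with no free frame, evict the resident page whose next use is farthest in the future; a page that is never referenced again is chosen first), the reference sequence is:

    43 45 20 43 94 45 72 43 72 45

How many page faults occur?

43: fault, frames {43}
45: fault, frames {43,45}
20: fault, frames {43,45,20}
43: hit
94: fault, evict 20, frames {43,45,94}
45: hit
72: fault, evict 94, frames {43,45,72}
43: hit
72: hit
45: hit
Page faults: 5.

5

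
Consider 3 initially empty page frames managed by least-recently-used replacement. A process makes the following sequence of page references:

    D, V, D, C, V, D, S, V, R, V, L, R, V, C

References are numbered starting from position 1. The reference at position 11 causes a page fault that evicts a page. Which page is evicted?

pos 1: D → fault, frames {D}
pos 2: V → fault, frames {D,V}
pos 3: D → hit
pos 4: C → fault, frames {V,D,C}
pos 5: V → hit
pos 6: D → hit
pos 7: S → fault, evict C, frames {V,D,S}
pos 8: V → hit
pos 9: R → fault, evict D, frames {S,V,R}
pos 10: V → hit
pos 11: L → fault, evict S, frames {R,V,L}
At position 11, page S is evicted.

S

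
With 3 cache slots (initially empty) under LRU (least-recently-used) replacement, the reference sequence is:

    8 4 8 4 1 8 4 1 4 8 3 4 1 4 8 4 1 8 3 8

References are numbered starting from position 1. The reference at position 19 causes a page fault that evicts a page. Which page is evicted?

pos 1: 8 → fault, frames (8)
pos 2: 4 → fault, frames (8 4)
pos 3: 8 → hit
pos 4: 4 → hit
pos 5: 1 → fault, frames (8 4 1)
pos 6: 8 → hit
pos 7: 4 → hit
pos 8: 1 → hit
pos 9: 4 → hit
pos 10: 8 → hit
pos 11: 3 → fault, evict 1, frames (4 8 3)
pos 12: 4 → hit
pos 13: 1 → fault, evict 8, frames (3 4 1)
pos 14: 4 → hit
pos 15: 8 → fault, evict 3, frames (1 4 8)
pos 16: 4 → hit
pos 17: 1 → hit
pos 18: 8 → hit
pos 19: 3 → fault, evict 4, frames (1 8 3)
At position 19, page 4 is evicted.

4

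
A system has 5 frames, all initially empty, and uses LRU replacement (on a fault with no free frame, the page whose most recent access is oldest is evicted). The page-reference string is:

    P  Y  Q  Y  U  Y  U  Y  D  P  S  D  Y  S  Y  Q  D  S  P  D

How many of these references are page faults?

P -> fault, frames (P)
Y -> fault, frames (P Y)
Q -> fault, frames (P Y Q)
Y -> hit
U -> fault, frames (P Q Y U)
Y -> hit
U -> hit
Y -> hit
D -> fault, frames (P Q U Y D)
P -> hit
S -> fault, evict Q, frames (U Y D P S)
D -> hit
Y -> hit
S -> hit
Y -> hit
Q -> fault, evict U, frames (P D S Y Q)
D -> hit
S -> hit
P -> hit
D -> hit
Page faults: 7.

7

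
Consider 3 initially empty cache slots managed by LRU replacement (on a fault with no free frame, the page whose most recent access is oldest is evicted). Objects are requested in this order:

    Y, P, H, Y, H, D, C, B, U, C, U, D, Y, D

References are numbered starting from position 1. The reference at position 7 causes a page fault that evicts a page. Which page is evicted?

Y

pos 1: Y: miss, frames {Y}
pos 2: P: miss, frames {Y,P}
pos 3: H: miss, frames {Y,P,H}
pos 4: Y: hit
pos 5: H: hit
pos 6: D: miss, evict P, frames {Y,H,D}
pos 7: C: miss, evict Y, frames {H,D,C}
At position 7, page Y is evicted.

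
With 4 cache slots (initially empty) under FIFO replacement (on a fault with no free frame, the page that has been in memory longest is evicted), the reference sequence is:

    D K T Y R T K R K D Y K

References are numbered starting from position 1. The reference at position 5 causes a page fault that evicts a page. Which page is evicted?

pos 1: D -> miss, frames (D)
pos 2: K -> miss, frames (D K)
pos 3: T -> miss, frames (D K T)
pos 4: Y -> miss, frames (D K T Y)
pos 5: R -> miss, evict D, frames (K T Y R)
At position 5, page D is evicted.

D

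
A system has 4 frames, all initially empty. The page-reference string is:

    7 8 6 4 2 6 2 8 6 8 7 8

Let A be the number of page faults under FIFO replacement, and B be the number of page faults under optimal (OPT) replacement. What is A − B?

2

Under FIFO: F F F F F . . . . . F F → 7 faults.
Under OPT: F F F F F . . . . . . . → 5 faults.
A − B = 7 − 5 = 2.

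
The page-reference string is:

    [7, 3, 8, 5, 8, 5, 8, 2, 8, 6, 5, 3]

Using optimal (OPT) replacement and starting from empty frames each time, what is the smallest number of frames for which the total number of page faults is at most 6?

4

f=1: 12 faults
f=2: 8 faults
f=3: 7 faults
f=4: 6 faults
f=5: 6 faults
f=6: 6 faults
Smallest f with faults ≤ 6 is 4.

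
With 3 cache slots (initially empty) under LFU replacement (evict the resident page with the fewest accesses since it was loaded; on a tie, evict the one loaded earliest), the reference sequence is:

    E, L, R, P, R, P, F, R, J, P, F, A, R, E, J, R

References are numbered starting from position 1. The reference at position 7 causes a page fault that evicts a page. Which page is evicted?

L

pos 1: E: fault, frames {E}
pos 2: L: fault, frames {E,L}
pos 3: R: fault, frames {E,L,R}
pos 4: P: fault, evict E, frames {L,R,P}
pos 5: R: hit
pos 6: P: hit
pos 7: F: fault, evict L, frames {R,P,F}
At position 7, page L is evicted.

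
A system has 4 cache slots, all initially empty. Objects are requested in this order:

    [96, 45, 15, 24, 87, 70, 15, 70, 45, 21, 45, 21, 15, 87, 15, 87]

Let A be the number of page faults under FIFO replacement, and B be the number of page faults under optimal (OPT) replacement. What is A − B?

3

Under FIFO: F F F F F F . . F F . . F F . . → 10 faults.
Under OPT: F F F F F F . . . F . . . . . . → 7 faults.
A − B = 10 − 7 = 3.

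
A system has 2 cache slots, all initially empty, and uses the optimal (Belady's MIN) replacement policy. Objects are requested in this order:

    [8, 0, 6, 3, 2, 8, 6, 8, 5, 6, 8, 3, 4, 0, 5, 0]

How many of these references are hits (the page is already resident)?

5

8 -> miss, frames (8)
0 -> miss, frames (8 0)
6 -> miss, evict 0, frames (8 6)
3 -> miss, evict 6, frames (8 3)
2 -> miss, evict 3, frames (8 2)
8 -> hit
6 -> miss, evict 2, frames (8 6)
8 -> hit
5 -> miss, evict 8, frames (6 5)
6 -> hit
8 -> miss, evict 6, frames (5 8)
3 -> miss, evict 8, frames (5 3)
4 -> miss, evict 3, frames (5 4)
0 -> miss, evict 4, frames (5 0)
5 -> hit
0 -> hit
Hits: 5.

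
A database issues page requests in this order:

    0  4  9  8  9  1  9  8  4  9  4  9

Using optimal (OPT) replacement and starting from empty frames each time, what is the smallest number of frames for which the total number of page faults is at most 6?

3

f=1: 12 faults
f=2: 7 faults
f=3: 6 faults
f=4: 5 faults
f=5: 5 faults
Smallest f with faults ≤ 6 is 3.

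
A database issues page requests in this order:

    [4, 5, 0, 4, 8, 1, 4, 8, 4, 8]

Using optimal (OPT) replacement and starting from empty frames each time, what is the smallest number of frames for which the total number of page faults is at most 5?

f=1: 10 faults
f=2: 6 faults
f=3: 5 faults
f=4: 5 faults
f=5: 5 faults
Smallest f with faults ≤ 5 is 3.

3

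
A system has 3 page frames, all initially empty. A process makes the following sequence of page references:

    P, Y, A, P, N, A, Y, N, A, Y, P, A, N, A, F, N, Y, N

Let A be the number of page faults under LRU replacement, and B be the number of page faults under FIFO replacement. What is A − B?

1

Under LRU: F F F . F . F . . . F . F . F . F . → 9 faults.
Under FIFO: F F F . F . . . . . F . . . F . F F → 8 faults.
A − B = 9 − 8 = 1.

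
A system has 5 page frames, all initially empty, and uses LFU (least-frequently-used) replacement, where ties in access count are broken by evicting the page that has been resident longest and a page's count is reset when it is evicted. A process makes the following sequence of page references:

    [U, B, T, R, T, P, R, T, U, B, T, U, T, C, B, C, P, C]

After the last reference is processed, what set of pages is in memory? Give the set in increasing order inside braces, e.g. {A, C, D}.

{B, C, P, T, U}

U -> miss, frames (U)
B -> miss, frames (U B)
T -> miss, frames (U B T)
R -> miss, frames (U B T R)
T -> hit
P -> miss, frames (U B T R P)
R -> hit
T -> hit
U -> hit
B -> hit
T -> hit
U -> hit
T -> hit
C -> miss, evict P, frames (U B T R C)
B -> hit
C -> hit
P -> miss, evict R, frames (U B T C P)
C -> hit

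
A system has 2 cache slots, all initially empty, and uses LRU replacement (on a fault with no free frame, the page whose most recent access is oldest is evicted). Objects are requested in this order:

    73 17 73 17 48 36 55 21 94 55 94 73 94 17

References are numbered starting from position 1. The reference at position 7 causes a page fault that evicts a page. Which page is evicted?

48

pos 1: 73 -> fault, frames {73}
pos 2: 17 -> fault, frames {73,17}
pos 3: 73 -> hit
pos 4: 17 -> hit
pos 5: 48 -> fault, evict 73, frames {17,48}
pos 6: 36 -> fault, evict 17, frames {48,36}
pos 7: 55 -> fault, evict 48, frames {36,55}
At position 7, page 48 is evicted.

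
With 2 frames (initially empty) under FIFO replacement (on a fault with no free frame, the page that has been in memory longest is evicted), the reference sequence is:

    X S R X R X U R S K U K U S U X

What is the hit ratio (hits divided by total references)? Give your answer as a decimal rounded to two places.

0.31

X -> fault, frames {X}
S -> fault, frames {X,S}
R -> fault, evict X, frames {S,R}
X -> fault, evict S, frames {R,X}
R -> hit
X -> hit
U -> fault, evict R, frames {X,U}
R -> fault, evict X, frames {U,R}
S -> fault, evict U, frames {R,S}
K -> fault, evict R, frames {S,K}
U -> fault, evict S, frames {K,U}
K -> hit
U -> hit
S -> fault, evict K, frames {U,S}
U -> hit
X -> fault, evict U, frames {S,X}
Hits: 5 of 16 references → 5/16 = 0.3125.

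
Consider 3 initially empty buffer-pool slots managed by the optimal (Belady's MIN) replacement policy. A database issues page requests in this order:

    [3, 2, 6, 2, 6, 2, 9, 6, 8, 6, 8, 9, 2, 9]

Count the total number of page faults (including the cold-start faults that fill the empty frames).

3 → fault, frames {3}
2 → fault, frames {3,2}
6 → fault, frames {3,2,6}
2 → hit
6 → hit
2 → hit
9 → fault, evict 3, frames {2,6,9}
6 → hit
8 → fault, evict 2, frames {6,9,8}
6 → hit
8 → hit
9 → hit
2 → fault, evict 8, frames {6,9,2}
9 → hit
Page faults: 6.

6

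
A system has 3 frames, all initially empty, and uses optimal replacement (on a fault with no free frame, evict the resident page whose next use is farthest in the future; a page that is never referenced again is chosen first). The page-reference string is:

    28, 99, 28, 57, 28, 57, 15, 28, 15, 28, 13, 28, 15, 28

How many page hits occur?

28 → miss, frames {28}
99 → miss, frames {28,99}
28 → hit
57 → miss, frames {28,99,57}
28 → hit
57 → hit
15 → miss, evict 57, frames {28,99,15}
28 → hit
15 → hit
28 → hit
13 → miss, evict 99, frames {28,15,13}
28 → hit
15 → hit
28 → hit
Hits: 9.

9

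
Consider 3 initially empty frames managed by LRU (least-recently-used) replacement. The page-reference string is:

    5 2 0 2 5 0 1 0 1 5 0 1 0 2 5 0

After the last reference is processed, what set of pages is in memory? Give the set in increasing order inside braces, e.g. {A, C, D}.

5 -> miss, frames (5)
2 -> miss, frames (5 2)
0 -> miss, frames (5 2 0)
2 -> hit
5 -> hit
0 -> hit
1 -> miss, evict 2, frames (5 0 1)
0 -> hit
1 -> hit
5 -> hit
0 -> hit
1 -> hit
0 -> hit
2 -> miss, evict 5, frames (1 0 2)
5 -> miss, evict 1, frames (0 2 5)
0 -> hit

{0, 2, 5}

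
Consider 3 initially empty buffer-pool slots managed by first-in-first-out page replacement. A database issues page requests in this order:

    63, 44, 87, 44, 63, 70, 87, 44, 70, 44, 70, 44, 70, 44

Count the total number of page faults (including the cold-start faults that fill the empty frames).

4

63: miss, frames [63]
44: miss, frames [63, 44]
87: miss, frames [63, 44, 87]
44: hit
63: hit
70: miss, evict 63, frames [44, 87, 70]
87: hit
44: hit
70: hit
44: hit
70: hit
44: hit
70: hit
44: hit
Page faults: 4.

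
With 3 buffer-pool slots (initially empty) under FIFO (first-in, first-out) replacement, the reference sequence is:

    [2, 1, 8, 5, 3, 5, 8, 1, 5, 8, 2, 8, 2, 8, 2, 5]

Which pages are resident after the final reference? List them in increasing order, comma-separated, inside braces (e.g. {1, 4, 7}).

{2, 5, 8}

2 -> fault, frames [2]
1 -> fault, frames [2, 1]
8 -> fault, frames [2, 1, 8]
5 -> fault, evict 2, frames [1, 8, 5]
3 -> fault, evict 1, frames [8, 5, 3]
5 -> hit
8 -> hit
1 -> fault, evict 8, frames [5, 3, 1]
5 -> hit
8 -> fault, evict 5, frames [3, 1, 8]
2 -> fault, evict 3, frames [1, 8, 2]
8 -> hit
2 -> hit
8 -> hit
2 -> hit
5 -> fault, evict 1, frames [8, 2, 5]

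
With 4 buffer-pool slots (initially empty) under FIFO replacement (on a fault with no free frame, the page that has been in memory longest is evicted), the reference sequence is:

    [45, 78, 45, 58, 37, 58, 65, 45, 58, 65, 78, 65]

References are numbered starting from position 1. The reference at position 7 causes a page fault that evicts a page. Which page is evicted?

pos 1: 45: fault, frames [45]
pos 2: 78: fault, frames [45, 78]
pos 3: 45: hit
pos 4: 58: fault, frames [45, 78, 58]
pos 5: 37: fault, frames [45, 78, 58, 37]
pos 6: 58: hit
pos 7: 65: fault, evict 45, frames [78, 58, 37, 65]
At position 7, page 45 is evicted.

45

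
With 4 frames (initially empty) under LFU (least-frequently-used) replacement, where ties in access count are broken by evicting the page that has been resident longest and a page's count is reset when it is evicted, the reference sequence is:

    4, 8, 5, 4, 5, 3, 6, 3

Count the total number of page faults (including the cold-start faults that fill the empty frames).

4 -> fault, frames (4)
8 -> fault, frames (4 8)
5 -> fault, frames (4 8 5)
4 -> hit
5 -> hit
3 -> fault, frames (4 8 5 3)
6 -> fault, evict 8, frames (4 5 3 6)
3 -> hit
Page faults: 5.

5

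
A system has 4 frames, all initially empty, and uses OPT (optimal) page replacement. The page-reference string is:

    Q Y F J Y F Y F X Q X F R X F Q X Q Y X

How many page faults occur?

7

Q → fault, frames (Q)
Y → fault, frames (Q Y)
F → fault, frames (Q Y F)
J → fault, frames (Q Y F J)
Y → hit
F → hit
Y → hit
F → hit
X → fault, evict J, frames (Q Y F X)
Q → hit
X → hit
F → hit
R → fault, evict Y, frames (Q F X R)
X → hit
F → hit
Q → hit
X → hit
Q → hit
Y → fault, evict R, frames (Q F X Y)
X → hit
Page faults: 7.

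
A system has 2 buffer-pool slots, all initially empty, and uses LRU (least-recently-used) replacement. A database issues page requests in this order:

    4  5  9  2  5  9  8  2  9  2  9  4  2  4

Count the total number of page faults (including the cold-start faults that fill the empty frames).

4: fault, frames [4]
5: fault, frames [4, 5]
9: fault, evict 4, frames [5, 9]
2: fault, evict 5, frames [9, 2]
5: fault, evict 9, frames [2, 5]
9: fault, evict 2, frames [5, 9]
8: fault, evict 5, frames [9, 8]
2: fault, evict 9, frames [8, 2]
9: fault, evict 8, frames [2, 9]
2: hit
9: hit
4: fault, evict 2, frames [9, 4]
2: fault, evict 9, frames [4, 2]
4: hit
Page faults: 11.

11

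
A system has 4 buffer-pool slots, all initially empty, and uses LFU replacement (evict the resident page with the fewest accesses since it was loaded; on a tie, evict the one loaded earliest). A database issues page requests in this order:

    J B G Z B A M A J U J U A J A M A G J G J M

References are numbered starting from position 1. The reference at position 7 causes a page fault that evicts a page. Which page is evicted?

pos 1: J → miss, frames {J}
pos 2: B → miss, frames {J,B}
pos 3: G → miss, frames {J,B,G}
pos 4: Z → miss, frames {J,B,G,Z}
pos 5: B → hit
pos 6: A → miss, evict J, frames {B,G,Z,A}
pos 7: M → miss, evict G, frames {B,Z,A,M}
At position 7, page G is evicted.

G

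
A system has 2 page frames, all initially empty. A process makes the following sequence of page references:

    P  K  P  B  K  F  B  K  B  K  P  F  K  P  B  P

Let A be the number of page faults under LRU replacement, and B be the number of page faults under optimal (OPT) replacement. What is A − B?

Under LRU: F F . F F F F F . . F F F F F . → 12 faults.
Under OPT: F F . F . F . F . . F F . F F . → 9 faults.
A − B = 12 − 9 = 3.

3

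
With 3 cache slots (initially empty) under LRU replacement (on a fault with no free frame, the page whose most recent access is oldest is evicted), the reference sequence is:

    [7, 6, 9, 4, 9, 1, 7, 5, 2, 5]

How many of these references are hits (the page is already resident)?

2

7 -> fault, frames [7]
6 -> fault, frames [7, 6]
9 -> fault, frames [7, 6, 9]
4 -> fault, evict 7, frames [6, 9, 4]
9 -> hit
1 -> fault, evict 6, frames [4, 9, 1]
7 -> fault, evict 4, frames [9, 1, 7]
5 -> fault, evict 9, frames [1, 7, 5]
2 -> fault, evict 1, frames [7, 5, 2]
5 -> hit
Hits: 2.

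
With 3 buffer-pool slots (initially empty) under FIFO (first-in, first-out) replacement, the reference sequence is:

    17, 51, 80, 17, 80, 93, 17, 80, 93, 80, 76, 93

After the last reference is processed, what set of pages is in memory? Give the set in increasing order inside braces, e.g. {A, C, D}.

{17, 76, 93}

17 -> miss, frames (17)
51 -> miss, frames (17 51)
80 -> miss, frames (17 51 80)
17 -> hit
80 -> hit
93 -> miss, evict 17, frames (51 80 93)
17 -> miss, evict 51, frames (80 93 17)
80 -> hit
93 -> hit
80 -> hit
76 -> miss, evict 80, frames (93 17 76)
93 -> hit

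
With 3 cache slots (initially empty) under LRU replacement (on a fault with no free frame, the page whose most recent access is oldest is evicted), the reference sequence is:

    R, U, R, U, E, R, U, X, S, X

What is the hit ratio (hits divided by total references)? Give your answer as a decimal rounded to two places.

R: fault, frames {R}
U: fault, frames {R,U}
R: hit
U: hit
E: fault, frames {R,U,E}
R: hit
U: hit
X: fault, evict E, frames {R,U,X}
S: fault, evict R, frames {U,X,S}
X: hit
Hits: 5 of 10 references → 5/10 = 0.5000.

0.50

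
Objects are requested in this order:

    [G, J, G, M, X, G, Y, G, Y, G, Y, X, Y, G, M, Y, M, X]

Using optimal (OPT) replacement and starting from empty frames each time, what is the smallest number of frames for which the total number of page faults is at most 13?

f=1: 18 faults
f=2: 9 faults
f=3: 6 faults
f=4: 5 faults
f=5: 5 faults
Smallest f with faults ≤ 13 is 2.

2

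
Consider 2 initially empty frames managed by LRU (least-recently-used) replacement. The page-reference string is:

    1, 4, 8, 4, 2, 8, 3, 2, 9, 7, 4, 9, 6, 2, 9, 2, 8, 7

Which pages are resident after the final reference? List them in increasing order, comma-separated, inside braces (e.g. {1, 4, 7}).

{7, 8}

1 → miss, frames [1]
4 → miss, frames [1, 4]
8 → miss, evict 1, frames [4, 8]
4 → hit
2 → miss, evict 8, frames [4, 2]
8 → miss, evict 4, frames [2, 8]
3 → miss, evict 2, frames [8, 3]
2 → miss, evict 8, frames [3, 2]
9 → miss, evict 3, frames [2, 9]
7 → miss, evict 2, frames [9, 7]
4 → miss, evict 9, frames [7, 4]
9 → miss, evict 7, frames [4, 9]
6 → miss, evict 4, frames [9, 6]
2 → miss, evict 9, frames [6, 2]
9 → miss, evict 6, frames [2, 9]
2 → hit
8 → miss, evict 9, frames [2, 8]
7 → miss, evict 2, frames [8, 7]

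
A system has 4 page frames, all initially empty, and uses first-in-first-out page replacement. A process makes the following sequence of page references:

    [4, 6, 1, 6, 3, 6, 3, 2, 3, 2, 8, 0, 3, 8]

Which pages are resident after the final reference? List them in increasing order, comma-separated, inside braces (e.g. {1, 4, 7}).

{0, 2, 3, 8}

4 -> fault, frames (4)
6 -> fault, frames (4 6)
1 -> fault, frames (4 6 1)
6 -> hit
3 -> fault, frames (4 6 1 3)
6 -> hit
3 -> hit
2 -> fault, evict 4, frames (6 1 3 2)
3 -> hit
2 -> hit
8 -> fault, evict 6, frames (1 3 2 8)
0 -> fault, evict 1, frames (3 2 8 0)
3 -> hit
8 -> hit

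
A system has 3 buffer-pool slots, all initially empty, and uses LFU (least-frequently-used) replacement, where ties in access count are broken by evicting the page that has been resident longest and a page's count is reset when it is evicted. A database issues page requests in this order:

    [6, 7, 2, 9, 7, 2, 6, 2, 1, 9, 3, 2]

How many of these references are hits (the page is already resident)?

4

6 -> miss, frames (6)
7 -> miss, frames (6 7)
2 -> miss, frames (6 7 2)
9 -> miss, evict 6, frames (7 2 9)
7 -> hit
2 -> hit
6 -> miss, evict 9, frames (7 2 6)
2 -> hit
1 -> miss, evict 6, frames (7 2 1)
9 -> miss, evict 1, frames (7 2 9)
3 -> miss, evict 9, frames (7 2 3)
2 -> hit
Hits: 4.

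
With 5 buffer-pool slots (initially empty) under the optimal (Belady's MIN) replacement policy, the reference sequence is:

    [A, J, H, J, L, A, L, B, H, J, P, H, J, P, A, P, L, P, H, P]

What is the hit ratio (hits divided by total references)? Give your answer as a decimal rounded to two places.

A -> fault, frames {A}
J -> fault, frames {A,J}
H -> fault, frames {A,J,H}
J -> hit
L -> fault, frames {A,J,H,L}
A -> hit
L -> hit
B -> fault, frames {A,J,H,L,B}
H -> hit
J -> hit
P -> fault, evict B, frames {A,J,H,L,P}
H -> hit
J -> hit
P -> hit
A -> hit
P -> hit
L -> hit
P -> hit
H -> hit
P -> hit
Hits: 14 of 20 references → 14/20 = 0.7000.

0.70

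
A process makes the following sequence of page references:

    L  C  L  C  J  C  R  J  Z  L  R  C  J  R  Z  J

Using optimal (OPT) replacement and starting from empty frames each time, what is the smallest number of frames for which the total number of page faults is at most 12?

f=1: 16 faults
f=2: 9 faults
f=3: 7 faults
f=4: 6 faults
f=5: 5 faults
Smallest f with faults ≤ 12 is 2.

2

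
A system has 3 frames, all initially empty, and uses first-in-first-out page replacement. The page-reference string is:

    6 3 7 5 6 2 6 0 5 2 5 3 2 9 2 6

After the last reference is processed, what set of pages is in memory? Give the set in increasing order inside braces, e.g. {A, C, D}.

{2, 6, 9}

6 → miss, frames [6]
3 → miss, frames [6, 3]
7 → miss, frames [6, 3, 7]
5 → miss, evict 6, frames [3, 7, 5]
6 → miss, evict 3, frames [7, 5, 6]
2 → miss, evict 7, frames [5, 6, 2]
6 → hit
0 → miss, evict 5, frames [6, 2, 0]
5 → miss, evict 6, frames [2, 0, 5]
2 → hit
5 → hit
3 → miss, evict 2, frames [0, 5, 3]
2 → miss, evict 0, frames [5, 3, 2]
9 → miss, evict 5, frames [3, 2, 9]
2 → hit
6 → miss, evict 3, frames [2, 9, 6]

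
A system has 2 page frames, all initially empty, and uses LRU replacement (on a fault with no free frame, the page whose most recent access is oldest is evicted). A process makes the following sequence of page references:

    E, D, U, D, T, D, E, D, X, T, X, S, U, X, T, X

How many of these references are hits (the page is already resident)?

E -> miss, frames (E)
D -> miss, frames (E D)
U -> miss, evict E, frames (D U)
D -> hit
T -> miss, evict U, frames (D T)
D -> hit
E -> miss, evict T, frames (D E)
D -> hit
X -> miss, evict E, frames (D X)
T -> miss, evict D, frames (X T)
X -> hit
S -> miss, evict T, frames (X S)
U -> miss, evict X, frames (S U)
X -> miss, evict S, frames (U X)
T -> miss, evict U, frames (X T)
X -> hit
Hits: 5.

5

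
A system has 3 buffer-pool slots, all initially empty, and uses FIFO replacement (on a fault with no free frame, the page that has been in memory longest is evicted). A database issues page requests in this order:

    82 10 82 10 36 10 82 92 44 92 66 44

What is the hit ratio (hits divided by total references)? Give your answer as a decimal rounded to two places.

0.50

82: miss, frames (82)
10: miss, frames (82 10)
82: hit
10: hit
36: miss, frames (82 10 36)
10: hit
82: hit
92: miss, evict 82, frames (10 36 92)
44: miss, evict 10, frames (36 92 44)
92: hit
66: miss, evict 36, frames (92 44 66)
44: hit
Hits: 6 of 12 references → 6/12 = 0.5000.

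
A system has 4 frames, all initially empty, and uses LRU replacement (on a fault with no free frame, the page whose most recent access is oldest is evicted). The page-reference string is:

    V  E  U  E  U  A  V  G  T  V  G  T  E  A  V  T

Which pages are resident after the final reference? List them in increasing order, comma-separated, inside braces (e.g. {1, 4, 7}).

V -> miss, frames {V}
E -> miss, frames {V,E}
U -> miss, frames {V,E,U}
E -> hit
U -> hit
A -> miss, frames {V,E,U,A}
V -> hit
G -> miss, evict E, frames {U,A,V,G}
T -> miss, evict U, frames {A,V,G,T}
V -> hit
G -> hit
T -> hit
E -> miss, evict A, frames {V,G,T,E}
A -> miss, evict V, frames {G,T,E,A}
V -> miss, evict G, frames {T,E,A,V}
T -> hit

{A, E, T, V}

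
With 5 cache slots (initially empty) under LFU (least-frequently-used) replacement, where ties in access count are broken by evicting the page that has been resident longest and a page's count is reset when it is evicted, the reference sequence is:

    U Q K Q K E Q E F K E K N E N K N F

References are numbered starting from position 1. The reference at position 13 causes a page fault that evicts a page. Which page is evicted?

U

pos 1: U -> fault, frames {U}
pos 2: Q -> fault, frames {U,Q}
pos 3: K -> fault, frames {U,Q,K}
pos 4: Q -> hit
pos 5: K -> hit
pos 6: E -> fault, frames {U,Q,K,E}
pos 7: Q -> hit
pos 8: E -> hit
pos 9: F -> fault, frames {U,Q,K,E,F}
pos 10: K -> hit
pos 11: E -> hit
pos 12: K -> hit
pos 13: N -> fault, evict U, frames {Q,K,E,F,N}
At position 13, page U is evicted.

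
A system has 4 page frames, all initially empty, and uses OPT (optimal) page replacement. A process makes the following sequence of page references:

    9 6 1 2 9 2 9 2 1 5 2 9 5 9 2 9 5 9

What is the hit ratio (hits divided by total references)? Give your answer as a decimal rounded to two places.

0.72

9 → fault, frames (9)
6 → fault, frames (9 6)
1 → fault, frames (9 6 1)
2 → fault, frames (9 6 1 2)
9 → hit
2 → hit
9 → hit
2 → hit
1 → hit
5 → fault, evict 1, frames (9 6 2 5)
2 → hit
9 → hit
5 → hit
9 → hit
2 → hit
9 → hit
5 → hit
9 → hit
Hits: 13 of 18 references → 13/18 = 0.7222.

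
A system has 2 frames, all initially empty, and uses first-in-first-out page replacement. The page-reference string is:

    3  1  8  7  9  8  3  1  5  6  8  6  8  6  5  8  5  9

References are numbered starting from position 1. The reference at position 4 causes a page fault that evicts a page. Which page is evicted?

pos 1: 3: miss, frames [3]
pos 2: 1: miss, frames [3, 1]
pos 3: 8: miss, evict 3, frames [1, 8]
pos 4: 7: miss, evict 1, frames [8, 7]
At position 4, page 1 is evicted.

1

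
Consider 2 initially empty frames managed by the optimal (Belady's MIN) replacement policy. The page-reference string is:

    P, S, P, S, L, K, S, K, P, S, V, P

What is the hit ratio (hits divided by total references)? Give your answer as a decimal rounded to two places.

P -> fault, frames {P}
S -> fault, frames {P,S}
P -> hit
S -> hit
L -> fault, evict P, frames {S,L}
K -> fault, evict L, frames {S,K}
S -> hit
K -> hit
P -> fault, evict K, frames {S,P}
S -> hit
V -> fault, evict S, frames {P,V}
P -> hit
Hits: 6 of 12 references → 6/12 = 0.5000.

0.50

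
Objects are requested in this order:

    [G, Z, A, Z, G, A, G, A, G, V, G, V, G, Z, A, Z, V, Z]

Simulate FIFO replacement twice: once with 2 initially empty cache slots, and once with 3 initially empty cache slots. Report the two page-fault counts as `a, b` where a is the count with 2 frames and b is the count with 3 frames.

9, 8

2 frames: F F F . F . . . . F . . . F F . F F → 9 faults.
3 frames: F F F . . . . . . F F . . F F . F . → 8 faults.
8 < 9: adding a frame reduced faults, as is typical.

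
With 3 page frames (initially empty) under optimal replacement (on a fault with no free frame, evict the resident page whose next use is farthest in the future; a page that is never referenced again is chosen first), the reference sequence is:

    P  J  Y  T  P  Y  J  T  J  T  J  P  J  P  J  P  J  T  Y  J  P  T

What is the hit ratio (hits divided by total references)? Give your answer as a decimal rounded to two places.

P -> fault, frames {P}
J -> fault, frames {P,J}
Y -> fault, frames {P,J,Y}
T -> fault, evict J, frames {P,Y,T}
P -> hit
Y -> hit
J -> fault, evict Y, frames {P,T,J}
T -> hit
J -> hit
T -> hit
J -> hit
P -> hit
J -> hit
P -> hit
J -> hit
P -> hit
J -> hit
T -> hit
Y -> fault, evict T, frames {P,J,Y}
J -> hit
P -> hit
T -> fault, evict Y, frames {P,J,T}
Hits: 15 of 22 references → 15/22 = 0.6818.

0.68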